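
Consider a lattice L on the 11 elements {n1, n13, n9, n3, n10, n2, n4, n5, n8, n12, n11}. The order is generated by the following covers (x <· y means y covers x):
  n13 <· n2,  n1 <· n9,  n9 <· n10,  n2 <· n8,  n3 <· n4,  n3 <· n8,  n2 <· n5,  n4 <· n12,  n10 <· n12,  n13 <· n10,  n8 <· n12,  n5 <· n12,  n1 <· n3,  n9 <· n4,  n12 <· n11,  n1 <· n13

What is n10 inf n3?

n1

Common lower bounds of {n10, n3}: n1.
The greatest among these is n1.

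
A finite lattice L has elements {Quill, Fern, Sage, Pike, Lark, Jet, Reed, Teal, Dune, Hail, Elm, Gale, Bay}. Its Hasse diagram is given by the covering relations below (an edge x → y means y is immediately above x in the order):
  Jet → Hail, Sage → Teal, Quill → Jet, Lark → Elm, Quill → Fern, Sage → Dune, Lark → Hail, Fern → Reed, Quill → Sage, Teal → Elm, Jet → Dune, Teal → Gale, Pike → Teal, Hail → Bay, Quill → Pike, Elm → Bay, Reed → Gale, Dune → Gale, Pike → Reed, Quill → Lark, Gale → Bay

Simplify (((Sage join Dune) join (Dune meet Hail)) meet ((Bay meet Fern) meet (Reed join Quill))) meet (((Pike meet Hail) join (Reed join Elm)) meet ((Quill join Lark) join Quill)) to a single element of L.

Sage ∨ Dune = Dune
Dune ∧ Hail = Jet
Dune ∨ Jet = Dune
Bay ∧ Fern = Fern
Reed ∨ Quill = Reed
Fern ∧ Reed = Fern
Dune ∧ Fern = Quill
Pike ∧ Hail = Quill
Reed ∨ Elm = Bay
Quill ∨ Bay = Bay
Quill ∨ Lark = Lark
Lark ∨ Quill = Lark
Bay ∧ Lark = Lark
Quill ∧ Lark = Quill

Quill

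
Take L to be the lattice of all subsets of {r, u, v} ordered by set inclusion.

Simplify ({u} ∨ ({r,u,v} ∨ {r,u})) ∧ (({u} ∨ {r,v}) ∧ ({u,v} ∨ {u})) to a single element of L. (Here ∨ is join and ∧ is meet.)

{r,u,v} ∨ {r,u} = {r,u,v}
{u} ∨ {r,u,v} = {r,u,v}
{u} ∨ {r,v} = {r,u,v}
{u,v} ∨ {u} = {u,v}
{r,u,v} ∧ {u,v} = {u,v}
{r,u,v} ∧ {u,v} = {u,v}

{u,v}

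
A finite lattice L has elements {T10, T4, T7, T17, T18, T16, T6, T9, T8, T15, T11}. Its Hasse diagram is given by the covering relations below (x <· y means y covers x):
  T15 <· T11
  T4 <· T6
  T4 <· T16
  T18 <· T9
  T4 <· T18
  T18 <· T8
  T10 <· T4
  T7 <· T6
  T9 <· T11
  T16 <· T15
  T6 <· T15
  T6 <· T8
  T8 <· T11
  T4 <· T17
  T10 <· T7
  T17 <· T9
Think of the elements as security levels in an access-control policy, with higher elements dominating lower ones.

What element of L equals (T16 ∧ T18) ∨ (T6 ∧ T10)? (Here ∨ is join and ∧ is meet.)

T16 ∧ T18 = T4
T6 ∧ T10 = T10
T4 ∨ T10 = T4

T4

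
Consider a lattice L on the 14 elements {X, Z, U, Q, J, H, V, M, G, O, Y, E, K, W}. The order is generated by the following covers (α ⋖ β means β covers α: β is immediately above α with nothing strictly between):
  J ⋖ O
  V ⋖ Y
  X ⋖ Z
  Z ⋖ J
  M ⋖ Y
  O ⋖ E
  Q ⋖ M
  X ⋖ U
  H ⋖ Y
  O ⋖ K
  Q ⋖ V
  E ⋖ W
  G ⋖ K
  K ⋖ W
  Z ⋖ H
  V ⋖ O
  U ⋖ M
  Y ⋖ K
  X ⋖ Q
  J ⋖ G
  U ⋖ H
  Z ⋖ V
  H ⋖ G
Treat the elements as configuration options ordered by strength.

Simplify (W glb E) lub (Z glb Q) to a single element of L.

E

W ∧ E = E
Z ∧ Q = X
E ∨ X = E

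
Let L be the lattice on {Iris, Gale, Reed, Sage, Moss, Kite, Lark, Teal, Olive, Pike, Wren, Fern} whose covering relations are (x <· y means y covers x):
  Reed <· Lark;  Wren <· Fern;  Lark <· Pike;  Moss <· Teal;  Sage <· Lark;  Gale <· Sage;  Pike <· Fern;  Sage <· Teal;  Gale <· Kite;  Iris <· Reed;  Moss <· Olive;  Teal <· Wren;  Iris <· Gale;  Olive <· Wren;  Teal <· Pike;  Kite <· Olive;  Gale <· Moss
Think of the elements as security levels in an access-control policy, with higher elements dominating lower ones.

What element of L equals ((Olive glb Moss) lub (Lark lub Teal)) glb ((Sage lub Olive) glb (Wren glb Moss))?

Moss

Olive ∧ Moss = Moss
Lark ∨ Teal = Pike
Moss ∨ Pike = Pike
Sage ∨ Olive = Wren
Wren ∧ Moss = Moss
Wren ∧ Moss = Moss
Pike ∧ Moss = Moss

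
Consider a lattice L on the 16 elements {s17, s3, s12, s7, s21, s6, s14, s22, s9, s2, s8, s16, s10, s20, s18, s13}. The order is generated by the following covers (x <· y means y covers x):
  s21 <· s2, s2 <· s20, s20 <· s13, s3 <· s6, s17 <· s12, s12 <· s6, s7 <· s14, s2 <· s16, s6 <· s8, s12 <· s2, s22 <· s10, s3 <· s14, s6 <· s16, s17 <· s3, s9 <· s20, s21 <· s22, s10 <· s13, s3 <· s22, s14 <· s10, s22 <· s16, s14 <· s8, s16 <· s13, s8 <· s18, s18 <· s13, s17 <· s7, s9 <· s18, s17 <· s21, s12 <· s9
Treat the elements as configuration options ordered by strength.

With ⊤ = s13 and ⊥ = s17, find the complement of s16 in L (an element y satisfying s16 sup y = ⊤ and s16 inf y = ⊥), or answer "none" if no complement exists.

s7

Need y with s16 ∨ y = s13 and s16 ∧ y = s17.
Checking each element gives: s7.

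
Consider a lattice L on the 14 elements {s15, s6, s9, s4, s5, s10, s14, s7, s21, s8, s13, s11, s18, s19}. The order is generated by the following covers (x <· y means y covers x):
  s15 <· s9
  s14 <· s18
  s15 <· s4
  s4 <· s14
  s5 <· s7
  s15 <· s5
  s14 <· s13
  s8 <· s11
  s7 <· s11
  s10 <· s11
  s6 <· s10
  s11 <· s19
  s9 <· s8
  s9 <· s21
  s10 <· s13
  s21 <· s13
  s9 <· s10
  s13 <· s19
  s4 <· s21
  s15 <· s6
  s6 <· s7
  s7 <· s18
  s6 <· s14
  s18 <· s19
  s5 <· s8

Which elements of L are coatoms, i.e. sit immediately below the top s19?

s11, s13, s18

The coatoms are exactly the elements covered by s19: s11, s13, s18.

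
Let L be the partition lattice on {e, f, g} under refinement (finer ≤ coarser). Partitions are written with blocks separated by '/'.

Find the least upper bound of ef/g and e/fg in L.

The join of ef/g and e/fg merges any blocks that overlap across the partitions, giving efg.

efg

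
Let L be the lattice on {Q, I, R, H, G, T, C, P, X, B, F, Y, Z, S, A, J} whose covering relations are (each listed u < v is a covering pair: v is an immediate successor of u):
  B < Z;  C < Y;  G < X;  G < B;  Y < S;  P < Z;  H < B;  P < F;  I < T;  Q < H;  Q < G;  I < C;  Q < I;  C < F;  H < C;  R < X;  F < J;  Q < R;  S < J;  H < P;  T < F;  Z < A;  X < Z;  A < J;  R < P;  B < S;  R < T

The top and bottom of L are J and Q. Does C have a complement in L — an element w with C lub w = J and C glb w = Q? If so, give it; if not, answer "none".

Need w with C ∨ w = J and C ∧ w = Q.
Checking each element gives: X.

X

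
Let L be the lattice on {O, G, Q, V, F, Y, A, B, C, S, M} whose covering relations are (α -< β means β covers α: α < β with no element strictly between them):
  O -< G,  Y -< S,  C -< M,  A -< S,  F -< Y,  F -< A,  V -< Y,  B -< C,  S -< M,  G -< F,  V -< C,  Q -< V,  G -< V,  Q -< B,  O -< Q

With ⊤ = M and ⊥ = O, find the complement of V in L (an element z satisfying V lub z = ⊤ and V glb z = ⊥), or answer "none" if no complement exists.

For every candidate z, either V ∨ z ≠ M or V ∧ z ≠ O; no complement exists.

none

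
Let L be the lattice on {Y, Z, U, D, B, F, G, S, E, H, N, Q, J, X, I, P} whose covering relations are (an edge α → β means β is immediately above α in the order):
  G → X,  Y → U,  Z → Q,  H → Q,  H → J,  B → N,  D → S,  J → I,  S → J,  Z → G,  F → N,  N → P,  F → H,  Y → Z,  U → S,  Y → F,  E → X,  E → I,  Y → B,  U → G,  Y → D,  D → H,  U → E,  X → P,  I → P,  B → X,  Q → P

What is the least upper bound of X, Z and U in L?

Common upper bounds of {X, Z, U}: P, X.
The least among these is X.

X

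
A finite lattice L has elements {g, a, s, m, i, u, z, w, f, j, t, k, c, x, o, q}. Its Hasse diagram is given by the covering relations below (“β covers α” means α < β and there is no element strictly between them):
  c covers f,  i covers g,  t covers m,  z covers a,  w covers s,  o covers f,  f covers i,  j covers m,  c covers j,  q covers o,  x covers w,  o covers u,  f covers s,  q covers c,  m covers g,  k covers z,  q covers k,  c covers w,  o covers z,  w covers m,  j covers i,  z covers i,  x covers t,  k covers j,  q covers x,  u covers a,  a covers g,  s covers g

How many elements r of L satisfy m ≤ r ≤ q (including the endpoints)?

The interval [m, q] = {c, j, k, m, q, t, w, x}, which has 8 elements.

8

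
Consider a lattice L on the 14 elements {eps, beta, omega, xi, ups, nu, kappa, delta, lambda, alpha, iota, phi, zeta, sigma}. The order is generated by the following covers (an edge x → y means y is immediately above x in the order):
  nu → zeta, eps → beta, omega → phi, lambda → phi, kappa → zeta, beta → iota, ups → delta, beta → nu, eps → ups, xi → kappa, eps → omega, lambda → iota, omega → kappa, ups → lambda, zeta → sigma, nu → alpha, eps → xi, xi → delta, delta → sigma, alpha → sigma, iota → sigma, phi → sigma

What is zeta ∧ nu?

nu

Common lower bounds of {zeta, nu}: beta, eps, nu.
The greatest among these is nu.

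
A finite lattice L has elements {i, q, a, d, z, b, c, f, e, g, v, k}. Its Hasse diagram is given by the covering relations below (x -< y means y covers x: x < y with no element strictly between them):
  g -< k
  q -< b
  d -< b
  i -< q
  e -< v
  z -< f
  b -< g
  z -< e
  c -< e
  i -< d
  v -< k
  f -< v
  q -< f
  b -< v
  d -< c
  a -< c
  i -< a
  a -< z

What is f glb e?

z

Common lower bounds of {f, e}: a, i, z.
The greatest among these is z.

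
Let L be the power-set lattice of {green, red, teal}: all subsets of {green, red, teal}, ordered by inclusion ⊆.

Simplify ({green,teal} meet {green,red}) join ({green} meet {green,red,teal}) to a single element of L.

{green}

{green,teal} ∧ {green,red} = {green}
{green} ∧ {green,red,teal} = {green}
{green} ∨ {green} = {green}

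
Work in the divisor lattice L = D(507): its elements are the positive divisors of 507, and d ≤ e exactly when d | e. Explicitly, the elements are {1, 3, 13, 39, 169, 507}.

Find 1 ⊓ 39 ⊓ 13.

1

Common lower bounds of {1, 39, 13}: 1.
The greatest among these is 1.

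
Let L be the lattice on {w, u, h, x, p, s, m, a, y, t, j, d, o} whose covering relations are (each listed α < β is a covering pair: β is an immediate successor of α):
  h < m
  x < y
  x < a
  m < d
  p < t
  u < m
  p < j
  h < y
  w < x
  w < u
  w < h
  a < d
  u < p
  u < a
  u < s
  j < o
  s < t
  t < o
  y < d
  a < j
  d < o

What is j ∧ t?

p

Common lower bounds of {j, t}: p, u, w.
The greatest among these is p.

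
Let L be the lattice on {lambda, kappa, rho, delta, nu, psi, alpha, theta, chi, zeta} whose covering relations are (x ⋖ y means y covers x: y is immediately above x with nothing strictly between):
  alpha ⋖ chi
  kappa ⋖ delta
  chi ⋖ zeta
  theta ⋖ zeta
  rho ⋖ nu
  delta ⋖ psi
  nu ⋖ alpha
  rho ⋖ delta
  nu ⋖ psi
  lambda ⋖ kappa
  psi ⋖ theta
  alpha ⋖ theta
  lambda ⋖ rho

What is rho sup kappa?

delta

Common upper bounds of {rho, kappa}: delta, psi, theta, zeta.
The least among these is delta.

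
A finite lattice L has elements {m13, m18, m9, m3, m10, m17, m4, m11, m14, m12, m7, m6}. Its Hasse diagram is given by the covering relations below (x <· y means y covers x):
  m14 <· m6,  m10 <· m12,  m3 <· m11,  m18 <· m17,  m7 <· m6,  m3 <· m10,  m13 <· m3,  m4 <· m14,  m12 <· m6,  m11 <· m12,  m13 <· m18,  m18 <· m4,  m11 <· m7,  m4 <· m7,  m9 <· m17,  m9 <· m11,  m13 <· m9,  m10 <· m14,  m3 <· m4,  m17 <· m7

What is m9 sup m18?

Common upper bounds of {m9, m18}: m17, m6, m7.
The least among these is m17.

m17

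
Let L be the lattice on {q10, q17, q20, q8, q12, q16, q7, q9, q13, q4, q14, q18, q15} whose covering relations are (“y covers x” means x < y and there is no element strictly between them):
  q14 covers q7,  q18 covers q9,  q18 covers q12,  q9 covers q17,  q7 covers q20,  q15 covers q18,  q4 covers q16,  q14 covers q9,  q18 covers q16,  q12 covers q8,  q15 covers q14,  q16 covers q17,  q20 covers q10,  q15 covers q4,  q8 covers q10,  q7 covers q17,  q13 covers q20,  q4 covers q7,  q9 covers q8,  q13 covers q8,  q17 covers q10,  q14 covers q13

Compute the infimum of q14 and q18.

Common lower bounds of {q14, q18}: q10, q17, q8, q9.
The greatest among these is q9.

q9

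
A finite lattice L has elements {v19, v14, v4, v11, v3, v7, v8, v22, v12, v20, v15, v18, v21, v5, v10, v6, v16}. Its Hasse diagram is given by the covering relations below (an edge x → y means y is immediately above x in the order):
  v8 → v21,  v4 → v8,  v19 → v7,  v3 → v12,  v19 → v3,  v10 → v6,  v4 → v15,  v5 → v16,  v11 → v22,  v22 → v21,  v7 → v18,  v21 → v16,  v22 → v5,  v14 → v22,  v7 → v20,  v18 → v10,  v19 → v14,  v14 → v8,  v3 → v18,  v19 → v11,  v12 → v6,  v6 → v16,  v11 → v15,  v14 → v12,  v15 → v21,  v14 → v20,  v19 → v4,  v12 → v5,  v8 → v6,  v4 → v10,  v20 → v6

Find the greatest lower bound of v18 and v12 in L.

v3

Common lower bounds of {v18, v12}: v19, v3.
The greatest among these is v3.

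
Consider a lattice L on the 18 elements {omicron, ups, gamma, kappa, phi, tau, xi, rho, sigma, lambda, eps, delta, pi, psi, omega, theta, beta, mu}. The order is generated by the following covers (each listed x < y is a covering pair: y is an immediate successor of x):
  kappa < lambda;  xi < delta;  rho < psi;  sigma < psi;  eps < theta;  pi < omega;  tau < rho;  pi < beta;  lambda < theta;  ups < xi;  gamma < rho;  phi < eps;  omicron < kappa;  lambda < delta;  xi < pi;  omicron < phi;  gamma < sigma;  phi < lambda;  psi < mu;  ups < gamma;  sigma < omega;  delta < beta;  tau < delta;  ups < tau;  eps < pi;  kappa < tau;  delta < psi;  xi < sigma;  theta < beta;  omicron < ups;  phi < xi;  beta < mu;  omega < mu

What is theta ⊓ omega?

Common lower bounds of {theta, omega}: eps, omicron, phi.
The greatest among these is eps.

eps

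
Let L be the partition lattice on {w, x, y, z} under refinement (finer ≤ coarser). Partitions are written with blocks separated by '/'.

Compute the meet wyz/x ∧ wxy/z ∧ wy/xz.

The meet (common refinement) of wyz/x, wxy/z, wy/xz intersects blocks pairwise, giving wy/x/z.

wy/x/z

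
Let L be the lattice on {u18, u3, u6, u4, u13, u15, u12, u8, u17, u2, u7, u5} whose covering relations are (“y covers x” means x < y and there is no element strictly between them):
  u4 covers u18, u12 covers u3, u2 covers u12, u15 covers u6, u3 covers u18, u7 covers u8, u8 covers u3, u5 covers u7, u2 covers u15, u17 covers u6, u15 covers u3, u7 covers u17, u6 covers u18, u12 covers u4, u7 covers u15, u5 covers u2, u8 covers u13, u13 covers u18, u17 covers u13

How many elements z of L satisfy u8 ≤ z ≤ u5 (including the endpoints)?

3

The interval [u8, u5] = {u5, u7, u8}, which has 3 elements.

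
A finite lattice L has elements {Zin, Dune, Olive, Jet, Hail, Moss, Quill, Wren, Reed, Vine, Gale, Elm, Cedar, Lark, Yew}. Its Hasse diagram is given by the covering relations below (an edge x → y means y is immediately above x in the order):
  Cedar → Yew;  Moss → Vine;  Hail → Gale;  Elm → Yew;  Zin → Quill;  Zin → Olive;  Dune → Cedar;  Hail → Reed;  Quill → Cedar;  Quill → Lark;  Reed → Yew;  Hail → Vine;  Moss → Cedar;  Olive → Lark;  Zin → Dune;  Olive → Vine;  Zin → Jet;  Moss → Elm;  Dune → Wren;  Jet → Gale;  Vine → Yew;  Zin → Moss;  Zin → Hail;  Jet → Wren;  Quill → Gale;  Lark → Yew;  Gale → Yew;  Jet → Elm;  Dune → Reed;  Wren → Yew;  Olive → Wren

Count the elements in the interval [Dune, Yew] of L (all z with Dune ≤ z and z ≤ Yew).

5

The interval [Dune, Yew] = {Cedar, Dune, Reed, Wren, Yew}, which has 5 elements.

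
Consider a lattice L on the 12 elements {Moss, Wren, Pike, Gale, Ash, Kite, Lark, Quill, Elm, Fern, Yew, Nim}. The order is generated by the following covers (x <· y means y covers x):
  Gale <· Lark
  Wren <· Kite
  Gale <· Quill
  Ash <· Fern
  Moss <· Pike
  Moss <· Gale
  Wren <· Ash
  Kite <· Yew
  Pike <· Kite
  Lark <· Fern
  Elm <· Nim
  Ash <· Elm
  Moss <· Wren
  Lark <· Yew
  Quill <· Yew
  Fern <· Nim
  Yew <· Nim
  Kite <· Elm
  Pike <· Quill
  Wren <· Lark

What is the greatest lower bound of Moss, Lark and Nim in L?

Moss

Common lower bounds of {Moss, Lark, Nim}: Moss.
The greatest among these is Moss.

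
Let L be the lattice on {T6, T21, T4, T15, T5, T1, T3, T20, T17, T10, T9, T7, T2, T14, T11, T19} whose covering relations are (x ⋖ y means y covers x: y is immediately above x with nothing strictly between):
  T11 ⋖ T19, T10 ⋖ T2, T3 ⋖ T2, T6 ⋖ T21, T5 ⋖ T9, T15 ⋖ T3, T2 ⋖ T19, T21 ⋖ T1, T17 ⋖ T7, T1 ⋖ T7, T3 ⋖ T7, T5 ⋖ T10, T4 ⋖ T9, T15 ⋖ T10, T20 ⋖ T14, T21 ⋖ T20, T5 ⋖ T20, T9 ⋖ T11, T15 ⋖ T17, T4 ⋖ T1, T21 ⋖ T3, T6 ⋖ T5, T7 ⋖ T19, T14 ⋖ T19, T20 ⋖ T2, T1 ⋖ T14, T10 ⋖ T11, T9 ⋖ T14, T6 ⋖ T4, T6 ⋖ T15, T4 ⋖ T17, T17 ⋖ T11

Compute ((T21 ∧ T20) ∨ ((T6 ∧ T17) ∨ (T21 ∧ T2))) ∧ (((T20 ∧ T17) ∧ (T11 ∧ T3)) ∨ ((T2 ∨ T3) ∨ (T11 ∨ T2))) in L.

T21 ∧ T20 = T21
T6 ∧ T17 = T6
T21 ∧ T2 = T21
T6 ∨ T21 = T21
T21 ∨ T21 = T21
T20 ∧ T17 = T6
T11 ∧ T3 = T15
T6 ∧ T15 = T6
T2 ∨ T3 = T2
T11 ∨ T2 = T19
T2 ∨ T19 = T19
T6 ∨ T19 = T19
T21 ∧ T19 = T21

T21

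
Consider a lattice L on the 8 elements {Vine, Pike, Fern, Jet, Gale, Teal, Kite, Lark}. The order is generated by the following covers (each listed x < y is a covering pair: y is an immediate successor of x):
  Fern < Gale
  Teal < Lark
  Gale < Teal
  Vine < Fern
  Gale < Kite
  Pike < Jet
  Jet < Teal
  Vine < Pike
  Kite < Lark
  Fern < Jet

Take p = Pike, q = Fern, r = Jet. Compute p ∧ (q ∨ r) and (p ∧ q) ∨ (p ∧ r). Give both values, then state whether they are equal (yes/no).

q ∨ r = Jet, so p ∧ (q ∨ r) = Pike ∧ Jet = Pike.
p ∧ q = Vine and p ∧ r = Pike, so (p ∧ q) ∨ (p ∧ r) = Vine ∨ Pike = Pike.
Equal: yes.

Pike; Pike; yes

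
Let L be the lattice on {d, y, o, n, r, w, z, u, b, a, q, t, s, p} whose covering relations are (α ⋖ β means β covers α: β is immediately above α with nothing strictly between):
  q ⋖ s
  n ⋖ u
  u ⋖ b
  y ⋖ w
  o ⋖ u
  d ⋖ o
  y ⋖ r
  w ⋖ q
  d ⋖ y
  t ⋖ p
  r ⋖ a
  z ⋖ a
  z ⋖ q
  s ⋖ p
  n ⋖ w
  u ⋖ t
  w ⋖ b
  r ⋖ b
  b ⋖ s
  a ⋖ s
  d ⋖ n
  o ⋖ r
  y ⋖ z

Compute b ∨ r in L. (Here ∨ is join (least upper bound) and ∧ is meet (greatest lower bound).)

b

b ∨ r = b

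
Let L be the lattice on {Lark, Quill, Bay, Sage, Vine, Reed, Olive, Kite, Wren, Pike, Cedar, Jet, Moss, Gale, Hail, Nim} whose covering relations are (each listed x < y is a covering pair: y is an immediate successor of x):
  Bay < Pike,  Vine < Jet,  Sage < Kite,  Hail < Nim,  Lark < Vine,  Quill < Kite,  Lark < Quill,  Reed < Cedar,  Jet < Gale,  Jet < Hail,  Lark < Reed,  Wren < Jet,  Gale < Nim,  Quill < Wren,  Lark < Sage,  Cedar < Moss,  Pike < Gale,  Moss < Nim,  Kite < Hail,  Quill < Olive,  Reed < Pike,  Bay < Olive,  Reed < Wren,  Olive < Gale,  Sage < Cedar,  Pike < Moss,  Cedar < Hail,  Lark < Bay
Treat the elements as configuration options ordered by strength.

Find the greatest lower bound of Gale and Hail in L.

Jet

Common lower bounds of {Gale, Hail}: Jet, Lark, Quill, Reed, Vine, Wren.
The greatest among these is Jet.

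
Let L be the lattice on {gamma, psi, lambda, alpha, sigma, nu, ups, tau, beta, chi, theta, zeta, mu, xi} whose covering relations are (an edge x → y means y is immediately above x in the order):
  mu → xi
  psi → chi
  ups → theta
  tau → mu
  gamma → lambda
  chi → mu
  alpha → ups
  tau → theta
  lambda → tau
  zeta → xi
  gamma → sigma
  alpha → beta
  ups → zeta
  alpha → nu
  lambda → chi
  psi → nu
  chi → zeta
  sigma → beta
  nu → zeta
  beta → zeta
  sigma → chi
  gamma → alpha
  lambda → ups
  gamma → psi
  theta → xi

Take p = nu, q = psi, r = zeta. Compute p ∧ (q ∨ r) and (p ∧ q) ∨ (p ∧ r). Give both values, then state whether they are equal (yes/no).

nu; nu; yes

q ∨ r = zeta, so p ∧ (q ∨ r) = nu ∧ zeta = nu.
p ∧ q = psi and p ∧ r = nu, so (p ∧ q) ∨ (p ∧ r) = psi ∨ nu = nu.
Equal: yes.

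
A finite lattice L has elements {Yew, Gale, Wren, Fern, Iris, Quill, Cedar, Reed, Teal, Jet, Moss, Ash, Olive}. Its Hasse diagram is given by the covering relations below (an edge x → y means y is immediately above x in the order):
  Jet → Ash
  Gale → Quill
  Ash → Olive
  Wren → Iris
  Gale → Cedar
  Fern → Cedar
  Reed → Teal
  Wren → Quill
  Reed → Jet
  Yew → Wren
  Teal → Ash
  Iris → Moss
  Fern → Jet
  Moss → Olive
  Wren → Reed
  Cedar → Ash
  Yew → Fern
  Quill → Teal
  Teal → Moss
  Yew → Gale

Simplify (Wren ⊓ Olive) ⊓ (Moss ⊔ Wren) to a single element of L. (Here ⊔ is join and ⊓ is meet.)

Wren ∧ Olive = Wren
Moss ∨ Wren = Moss
Wren ∧ Moss = Wren

Wren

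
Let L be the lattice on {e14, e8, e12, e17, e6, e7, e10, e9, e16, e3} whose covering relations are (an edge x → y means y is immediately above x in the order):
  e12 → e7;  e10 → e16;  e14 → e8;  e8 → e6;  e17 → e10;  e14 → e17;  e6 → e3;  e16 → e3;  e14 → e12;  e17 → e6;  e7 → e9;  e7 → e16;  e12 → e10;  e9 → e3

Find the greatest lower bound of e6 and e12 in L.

Common lower bounds of {e6, e12}: e14.
The greatest among these is e14.

e14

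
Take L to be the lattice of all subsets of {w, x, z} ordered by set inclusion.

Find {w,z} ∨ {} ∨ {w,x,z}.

{w,x,z}

Common upper bounds of {{w,z}, {}, {w,x,z}}: {w,x,z}.
The least among these is {w,x,z}.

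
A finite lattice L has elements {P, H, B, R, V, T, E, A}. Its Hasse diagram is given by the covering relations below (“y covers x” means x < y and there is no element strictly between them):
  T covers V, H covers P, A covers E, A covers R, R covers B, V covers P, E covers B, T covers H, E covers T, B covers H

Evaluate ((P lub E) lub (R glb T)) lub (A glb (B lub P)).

E

P ∨ E = E
R ∧ T = H
E ∨ H = E
B ∨ P = B
A ∧ B = B
E ∨ B = E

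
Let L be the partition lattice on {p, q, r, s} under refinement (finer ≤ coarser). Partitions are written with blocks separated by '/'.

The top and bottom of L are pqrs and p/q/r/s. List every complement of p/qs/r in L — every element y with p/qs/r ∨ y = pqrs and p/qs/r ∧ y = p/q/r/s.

pq/rs, pqr/s, prs/q, ps/qr

Need y with p/qs/r ∨ y = pqrs and p/qs/r ∧ y = p/q/r/s.
Checking each element gives: pq/rs, pqr/s, prs/q, ps/qr.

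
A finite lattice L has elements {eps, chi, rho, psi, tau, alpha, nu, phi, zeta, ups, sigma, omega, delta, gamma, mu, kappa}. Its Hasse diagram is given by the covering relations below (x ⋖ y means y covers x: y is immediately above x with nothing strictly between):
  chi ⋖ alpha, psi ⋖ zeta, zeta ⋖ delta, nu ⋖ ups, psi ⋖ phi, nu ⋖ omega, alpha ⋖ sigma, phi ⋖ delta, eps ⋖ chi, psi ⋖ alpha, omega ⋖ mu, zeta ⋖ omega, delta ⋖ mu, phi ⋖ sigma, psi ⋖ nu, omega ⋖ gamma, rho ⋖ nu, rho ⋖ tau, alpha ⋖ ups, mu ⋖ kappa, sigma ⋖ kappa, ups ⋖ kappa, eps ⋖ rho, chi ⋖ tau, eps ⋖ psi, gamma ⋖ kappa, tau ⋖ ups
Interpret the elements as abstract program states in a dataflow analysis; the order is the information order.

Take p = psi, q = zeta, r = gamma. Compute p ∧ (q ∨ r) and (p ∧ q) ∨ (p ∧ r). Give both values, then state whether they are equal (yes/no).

psi; psi; yes

q ∨ r = gamma, so p ∧ (q ∨ r) = psi ∧ gamma = psi.
p ∧ q = psi and p ∧ r = psi, so (p ∧ q) ∨ (p ∧ r) = psi ∨ psi = psi.
Equal: yes.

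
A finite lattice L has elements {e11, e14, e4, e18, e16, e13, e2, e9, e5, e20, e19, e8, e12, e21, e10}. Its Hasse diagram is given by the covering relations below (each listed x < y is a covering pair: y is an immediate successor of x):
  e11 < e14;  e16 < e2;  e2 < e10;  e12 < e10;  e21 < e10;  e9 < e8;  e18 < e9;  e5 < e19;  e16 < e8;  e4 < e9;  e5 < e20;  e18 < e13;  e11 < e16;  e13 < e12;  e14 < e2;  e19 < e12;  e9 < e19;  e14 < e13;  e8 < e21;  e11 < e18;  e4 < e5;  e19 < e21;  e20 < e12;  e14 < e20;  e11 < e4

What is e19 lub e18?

e19

Common upper bounds of {e19, e18}: e10, e12, e19, e21.
The least among these is e19.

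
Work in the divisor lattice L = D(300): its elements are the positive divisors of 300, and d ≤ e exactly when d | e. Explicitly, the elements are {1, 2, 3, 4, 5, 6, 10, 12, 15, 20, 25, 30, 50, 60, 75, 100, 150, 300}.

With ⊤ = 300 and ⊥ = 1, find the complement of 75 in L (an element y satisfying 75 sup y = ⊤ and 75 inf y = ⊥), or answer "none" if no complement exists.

4

Need y with 75 ∨ y = 300 and 75 ∧ y = 1.
Checking each element gives: 4.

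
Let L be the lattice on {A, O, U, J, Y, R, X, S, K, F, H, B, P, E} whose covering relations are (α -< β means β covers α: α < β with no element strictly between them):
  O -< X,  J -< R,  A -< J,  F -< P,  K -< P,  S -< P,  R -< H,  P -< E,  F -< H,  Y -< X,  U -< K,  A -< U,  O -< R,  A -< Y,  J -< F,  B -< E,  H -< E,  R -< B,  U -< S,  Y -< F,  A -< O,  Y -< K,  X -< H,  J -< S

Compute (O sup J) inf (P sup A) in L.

O ∨ J = R
P ∨ A = P
R ∧ P = J

J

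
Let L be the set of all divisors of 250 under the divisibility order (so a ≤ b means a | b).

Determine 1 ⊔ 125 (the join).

Common upper bounds of {1, 125}: 125, 250.
The least among these is 125.

125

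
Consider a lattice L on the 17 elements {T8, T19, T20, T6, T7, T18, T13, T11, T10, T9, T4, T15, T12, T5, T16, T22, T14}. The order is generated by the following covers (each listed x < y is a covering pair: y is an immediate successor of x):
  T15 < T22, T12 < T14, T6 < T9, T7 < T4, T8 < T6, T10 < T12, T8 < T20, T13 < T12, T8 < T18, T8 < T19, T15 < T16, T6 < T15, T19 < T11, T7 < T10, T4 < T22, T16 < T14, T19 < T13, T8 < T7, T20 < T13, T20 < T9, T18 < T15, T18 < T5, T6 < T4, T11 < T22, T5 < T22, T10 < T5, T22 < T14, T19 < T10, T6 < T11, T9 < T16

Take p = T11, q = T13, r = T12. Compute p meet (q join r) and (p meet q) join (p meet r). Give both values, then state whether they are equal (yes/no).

q join r = T12, so p meet (q join r) = T11 meet T12 = T19.
p meet q = T19 and p meet r = T19, so (p meet q) join (p meet r) = T19 join T19 = T19.
Equal: yes.

T19; T19; yes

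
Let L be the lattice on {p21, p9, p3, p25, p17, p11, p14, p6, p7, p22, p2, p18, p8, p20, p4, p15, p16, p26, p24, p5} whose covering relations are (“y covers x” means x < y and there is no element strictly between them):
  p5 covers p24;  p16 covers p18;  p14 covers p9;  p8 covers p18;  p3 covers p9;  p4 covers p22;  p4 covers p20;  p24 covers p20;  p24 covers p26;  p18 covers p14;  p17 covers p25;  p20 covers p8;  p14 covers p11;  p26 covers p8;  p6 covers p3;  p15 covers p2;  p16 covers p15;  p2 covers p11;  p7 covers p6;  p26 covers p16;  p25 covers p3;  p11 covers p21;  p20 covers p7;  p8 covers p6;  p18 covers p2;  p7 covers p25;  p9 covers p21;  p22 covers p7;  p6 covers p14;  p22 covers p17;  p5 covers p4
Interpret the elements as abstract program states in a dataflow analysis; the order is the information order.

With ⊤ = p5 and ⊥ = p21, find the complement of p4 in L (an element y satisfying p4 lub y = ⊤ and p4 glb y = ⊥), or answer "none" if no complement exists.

For every candidate y, either p4 ∨ y ≠ p5 or p4 ∧ y ≠ p21; no complement exists.

none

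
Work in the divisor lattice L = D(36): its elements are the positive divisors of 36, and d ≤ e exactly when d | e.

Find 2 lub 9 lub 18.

Common upper bounds of {2, 9, 18}: 18, 36.
The least among these is 18.

18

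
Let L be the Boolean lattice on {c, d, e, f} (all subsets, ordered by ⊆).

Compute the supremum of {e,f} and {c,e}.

{c,e,f}

Under ⊆, join is union: {e,f} ∪ {c,e} = {c,e,f}.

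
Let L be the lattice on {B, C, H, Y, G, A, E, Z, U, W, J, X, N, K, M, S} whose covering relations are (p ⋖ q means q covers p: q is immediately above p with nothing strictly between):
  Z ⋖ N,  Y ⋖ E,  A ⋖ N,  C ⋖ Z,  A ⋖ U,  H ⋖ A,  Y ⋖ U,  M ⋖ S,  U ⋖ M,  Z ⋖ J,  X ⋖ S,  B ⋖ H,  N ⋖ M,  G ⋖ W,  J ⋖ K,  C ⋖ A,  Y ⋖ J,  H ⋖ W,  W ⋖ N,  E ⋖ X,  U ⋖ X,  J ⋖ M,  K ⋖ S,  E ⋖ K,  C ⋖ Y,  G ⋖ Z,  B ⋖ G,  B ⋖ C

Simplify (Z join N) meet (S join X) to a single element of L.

Z ∨ N = N
S ∨ X = S
N ∧ S = N

N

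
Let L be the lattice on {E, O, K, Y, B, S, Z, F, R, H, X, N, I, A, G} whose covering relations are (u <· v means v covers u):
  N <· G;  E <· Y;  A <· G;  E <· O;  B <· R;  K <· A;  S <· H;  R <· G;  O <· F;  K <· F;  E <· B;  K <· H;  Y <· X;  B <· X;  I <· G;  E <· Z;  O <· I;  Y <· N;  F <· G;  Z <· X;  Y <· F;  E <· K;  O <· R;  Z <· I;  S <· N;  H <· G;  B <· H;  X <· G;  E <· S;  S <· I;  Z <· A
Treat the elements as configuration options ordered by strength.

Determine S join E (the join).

Common upper bounds of {S, E}: G, H, I, N, S.
The least among these is S.

S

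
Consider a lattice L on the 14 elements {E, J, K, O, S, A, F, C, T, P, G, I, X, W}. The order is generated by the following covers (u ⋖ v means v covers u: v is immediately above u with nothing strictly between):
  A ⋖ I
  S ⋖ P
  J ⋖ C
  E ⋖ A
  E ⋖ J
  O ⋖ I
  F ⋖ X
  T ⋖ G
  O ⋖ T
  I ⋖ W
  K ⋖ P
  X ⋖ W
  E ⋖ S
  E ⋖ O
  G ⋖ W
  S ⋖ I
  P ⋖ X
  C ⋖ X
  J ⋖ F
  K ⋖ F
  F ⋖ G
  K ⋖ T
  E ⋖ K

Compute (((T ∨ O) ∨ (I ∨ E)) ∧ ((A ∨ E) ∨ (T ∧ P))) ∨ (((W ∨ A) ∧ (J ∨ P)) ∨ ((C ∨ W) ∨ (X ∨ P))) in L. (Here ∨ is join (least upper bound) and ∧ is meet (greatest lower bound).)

T ∨ O = T
I ∨ E = I
T ∨ I = W
A ∨ E = A
T ∧ P = K
A ∨ K = W
W ∧ W = W
W ∨ A = W
J ∨ P = X
W ∧ X = X
C ∨ W = W
X ∨ P = X
W ∨ X = W
X ∨ W = W
W ∨ W = W

W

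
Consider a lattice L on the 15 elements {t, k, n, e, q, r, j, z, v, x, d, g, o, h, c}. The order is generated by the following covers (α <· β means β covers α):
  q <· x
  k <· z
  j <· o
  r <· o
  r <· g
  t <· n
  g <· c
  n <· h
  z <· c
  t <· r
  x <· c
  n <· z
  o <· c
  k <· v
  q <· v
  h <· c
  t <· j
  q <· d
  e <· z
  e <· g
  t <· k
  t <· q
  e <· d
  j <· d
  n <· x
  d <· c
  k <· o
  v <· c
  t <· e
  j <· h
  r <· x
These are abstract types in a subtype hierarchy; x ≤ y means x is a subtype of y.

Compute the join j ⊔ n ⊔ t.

Common upper bounds of {j, n, t}: c, h.
The least among these is h.

h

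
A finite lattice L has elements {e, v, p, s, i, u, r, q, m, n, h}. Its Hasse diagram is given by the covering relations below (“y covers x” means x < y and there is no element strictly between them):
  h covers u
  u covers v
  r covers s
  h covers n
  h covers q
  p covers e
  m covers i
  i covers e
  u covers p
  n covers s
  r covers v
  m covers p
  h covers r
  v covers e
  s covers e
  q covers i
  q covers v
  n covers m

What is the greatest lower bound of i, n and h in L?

i

Common lower bounds of {i, n, h}: e, i.
The greatest among these is i.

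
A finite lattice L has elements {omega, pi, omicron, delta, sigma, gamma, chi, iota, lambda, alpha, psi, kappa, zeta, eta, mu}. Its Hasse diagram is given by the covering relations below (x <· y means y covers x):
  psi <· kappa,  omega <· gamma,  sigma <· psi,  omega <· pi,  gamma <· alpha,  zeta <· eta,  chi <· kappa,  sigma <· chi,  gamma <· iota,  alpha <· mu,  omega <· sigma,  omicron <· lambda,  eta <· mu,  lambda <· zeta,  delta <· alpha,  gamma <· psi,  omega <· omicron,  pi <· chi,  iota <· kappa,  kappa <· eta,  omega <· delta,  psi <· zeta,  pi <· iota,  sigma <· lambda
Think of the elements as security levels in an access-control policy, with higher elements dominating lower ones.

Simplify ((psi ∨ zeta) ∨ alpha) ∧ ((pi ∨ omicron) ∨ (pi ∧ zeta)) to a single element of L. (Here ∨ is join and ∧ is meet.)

eta

psi ∨ zeta = zeta
zeta ∨ alpha = mu
pi ∨ omicron = eta
pi ∧ zeta = omega
eta ∨ omega = eta
mu ∧ eta = eta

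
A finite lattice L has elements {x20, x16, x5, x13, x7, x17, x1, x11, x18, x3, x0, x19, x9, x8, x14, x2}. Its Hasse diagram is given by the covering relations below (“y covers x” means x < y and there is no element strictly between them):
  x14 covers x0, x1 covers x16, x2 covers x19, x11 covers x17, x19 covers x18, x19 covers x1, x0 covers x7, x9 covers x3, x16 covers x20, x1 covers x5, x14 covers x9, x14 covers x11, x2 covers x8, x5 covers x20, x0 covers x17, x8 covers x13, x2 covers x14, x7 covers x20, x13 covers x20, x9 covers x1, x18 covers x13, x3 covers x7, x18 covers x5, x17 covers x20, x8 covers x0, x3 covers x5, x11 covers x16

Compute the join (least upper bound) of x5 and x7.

Common upper bounds of {x5, x7}: x14, x2, x3, x9.
The least among these is x3.

x3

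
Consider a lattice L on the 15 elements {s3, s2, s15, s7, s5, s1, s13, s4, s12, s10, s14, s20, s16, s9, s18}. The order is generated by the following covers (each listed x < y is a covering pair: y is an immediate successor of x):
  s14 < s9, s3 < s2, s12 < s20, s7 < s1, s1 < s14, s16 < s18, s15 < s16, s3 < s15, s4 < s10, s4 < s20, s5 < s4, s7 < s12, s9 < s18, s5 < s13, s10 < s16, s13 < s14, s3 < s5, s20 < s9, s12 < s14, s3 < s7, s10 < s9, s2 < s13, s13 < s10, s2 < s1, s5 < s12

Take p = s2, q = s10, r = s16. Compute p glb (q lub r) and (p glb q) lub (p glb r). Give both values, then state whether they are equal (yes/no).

s2; s2; yes

q lub r = s16, so p glb (q lub r) = s2 glb s16 = s2.
p glb q = s2 and p glb r = s2, so (p glb q) lub (p glb r) = s2 lub s2 = s2.
Equal: yes.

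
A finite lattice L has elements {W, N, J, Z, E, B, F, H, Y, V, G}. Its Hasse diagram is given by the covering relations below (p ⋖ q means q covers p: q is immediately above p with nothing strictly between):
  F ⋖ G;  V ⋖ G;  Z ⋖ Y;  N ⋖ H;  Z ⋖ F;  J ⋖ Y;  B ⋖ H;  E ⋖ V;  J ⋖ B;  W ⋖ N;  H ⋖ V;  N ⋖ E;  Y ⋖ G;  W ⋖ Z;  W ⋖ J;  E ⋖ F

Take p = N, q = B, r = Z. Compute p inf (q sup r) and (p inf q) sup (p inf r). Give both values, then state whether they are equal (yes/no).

N; W; no

q sup r = G, so p inf (q sup r) = N inf G = N.
p inf q = W and p inf r = W, so (p inf q) sup (p inf r) = W sup W = W.
Equal: no.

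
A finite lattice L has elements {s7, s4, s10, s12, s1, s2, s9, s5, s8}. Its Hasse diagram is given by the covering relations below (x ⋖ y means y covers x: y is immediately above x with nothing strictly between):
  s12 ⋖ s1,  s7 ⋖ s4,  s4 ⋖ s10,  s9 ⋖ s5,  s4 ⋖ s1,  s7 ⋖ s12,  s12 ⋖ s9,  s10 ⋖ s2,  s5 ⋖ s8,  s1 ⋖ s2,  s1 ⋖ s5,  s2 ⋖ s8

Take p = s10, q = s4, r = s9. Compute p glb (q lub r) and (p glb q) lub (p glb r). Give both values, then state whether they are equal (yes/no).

s4; s4; yes

q lub r = s5, so p glb (q lub r) = s10 glb s5 = s4.
p glb q = s4 and p glb r = s7, so (p glb q) lub (p glb r) = s4 lub s7 = s4.
Equal: yes.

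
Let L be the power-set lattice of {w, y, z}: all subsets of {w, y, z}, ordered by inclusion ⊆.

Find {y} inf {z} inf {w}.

{}

Under ⊆, meet is intersection: {y} ∩ {z} ∩ {w} = {}.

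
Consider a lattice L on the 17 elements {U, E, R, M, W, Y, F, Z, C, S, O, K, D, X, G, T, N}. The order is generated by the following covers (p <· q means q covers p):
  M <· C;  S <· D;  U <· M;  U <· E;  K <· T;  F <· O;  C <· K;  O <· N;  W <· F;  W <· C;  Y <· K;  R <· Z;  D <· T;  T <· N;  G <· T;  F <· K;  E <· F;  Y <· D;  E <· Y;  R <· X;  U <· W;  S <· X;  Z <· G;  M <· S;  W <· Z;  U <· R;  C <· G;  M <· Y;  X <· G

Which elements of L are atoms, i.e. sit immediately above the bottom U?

The atoms are exactly the elements that cover U: E, M, R, W.

E, M, R, W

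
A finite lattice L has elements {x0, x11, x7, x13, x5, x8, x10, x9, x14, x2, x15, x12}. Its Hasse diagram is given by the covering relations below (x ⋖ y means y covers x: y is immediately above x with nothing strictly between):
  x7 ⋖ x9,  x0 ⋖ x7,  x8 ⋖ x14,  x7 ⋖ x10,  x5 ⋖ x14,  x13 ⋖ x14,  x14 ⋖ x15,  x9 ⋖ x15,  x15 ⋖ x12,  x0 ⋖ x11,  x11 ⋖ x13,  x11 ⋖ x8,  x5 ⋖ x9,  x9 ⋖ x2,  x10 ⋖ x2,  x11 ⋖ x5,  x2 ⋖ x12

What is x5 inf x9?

x5

Common lower bounds of {x5, x9}: x0, x11, x5.
The greatest among these is x5.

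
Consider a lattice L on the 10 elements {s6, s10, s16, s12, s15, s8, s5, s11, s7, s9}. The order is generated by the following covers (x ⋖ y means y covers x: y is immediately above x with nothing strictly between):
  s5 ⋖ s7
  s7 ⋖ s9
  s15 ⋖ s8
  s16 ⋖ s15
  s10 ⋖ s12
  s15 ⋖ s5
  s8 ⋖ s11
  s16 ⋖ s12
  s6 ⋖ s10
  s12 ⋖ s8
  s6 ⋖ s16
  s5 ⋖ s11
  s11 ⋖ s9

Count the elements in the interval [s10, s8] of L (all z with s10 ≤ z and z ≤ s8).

The interval [s10, s8] = {s10, s12, s8}, which has 3 elements.

3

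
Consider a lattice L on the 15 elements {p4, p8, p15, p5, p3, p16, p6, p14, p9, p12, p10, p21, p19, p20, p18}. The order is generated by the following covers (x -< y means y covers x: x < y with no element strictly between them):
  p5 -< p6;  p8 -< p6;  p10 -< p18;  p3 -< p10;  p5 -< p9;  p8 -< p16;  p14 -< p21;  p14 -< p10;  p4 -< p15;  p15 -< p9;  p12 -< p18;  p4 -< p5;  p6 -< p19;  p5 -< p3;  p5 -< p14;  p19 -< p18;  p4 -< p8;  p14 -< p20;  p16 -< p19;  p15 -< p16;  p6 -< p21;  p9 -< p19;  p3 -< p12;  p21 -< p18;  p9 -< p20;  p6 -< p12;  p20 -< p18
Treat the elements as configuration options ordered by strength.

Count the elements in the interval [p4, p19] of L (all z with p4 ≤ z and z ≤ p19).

8

The interval [p4, p19] = {p15, p16, p19, p4, p5, p6, p8, p9}, which has 8 elements.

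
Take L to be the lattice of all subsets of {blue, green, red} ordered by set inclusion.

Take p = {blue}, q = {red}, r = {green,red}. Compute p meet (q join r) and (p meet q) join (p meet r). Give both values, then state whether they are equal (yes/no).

q join r = {green,red}, so p meet (q join r) = {blue} meet {green,red} = {}.
p meet q = {} and p meet r = {}, so (p meet q) join (p meet r) = {} join {} = {}.
Equal: yes.

{}; {}; yes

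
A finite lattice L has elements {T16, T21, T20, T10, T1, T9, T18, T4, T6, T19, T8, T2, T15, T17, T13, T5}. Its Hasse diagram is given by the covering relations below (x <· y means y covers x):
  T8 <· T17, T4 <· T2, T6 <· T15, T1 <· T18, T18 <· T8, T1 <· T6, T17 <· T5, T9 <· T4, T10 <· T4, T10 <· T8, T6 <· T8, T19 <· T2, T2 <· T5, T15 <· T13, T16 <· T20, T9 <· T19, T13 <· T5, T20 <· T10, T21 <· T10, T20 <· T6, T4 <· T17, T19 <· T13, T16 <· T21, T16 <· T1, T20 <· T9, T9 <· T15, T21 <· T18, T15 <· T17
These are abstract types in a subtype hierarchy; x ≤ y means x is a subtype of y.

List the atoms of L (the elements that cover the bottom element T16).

T1, T20, T21

The atoms are exactly the elements that cover T16: T1, T20, T21.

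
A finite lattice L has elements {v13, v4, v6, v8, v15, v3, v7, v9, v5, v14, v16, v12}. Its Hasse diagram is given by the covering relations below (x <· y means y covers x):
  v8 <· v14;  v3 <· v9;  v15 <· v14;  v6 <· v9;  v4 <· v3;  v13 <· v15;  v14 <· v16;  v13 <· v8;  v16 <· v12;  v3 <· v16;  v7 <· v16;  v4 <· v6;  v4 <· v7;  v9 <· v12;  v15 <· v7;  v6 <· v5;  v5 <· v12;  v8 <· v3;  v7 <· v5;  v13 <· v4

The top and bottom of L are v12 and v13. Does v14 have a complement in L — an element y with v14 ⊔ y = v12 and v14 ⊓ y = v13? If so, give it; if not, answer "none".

v6

Need y with v14 ∨ y = v12 and v14 ∧ y = v13.
Checking each element gives: v6.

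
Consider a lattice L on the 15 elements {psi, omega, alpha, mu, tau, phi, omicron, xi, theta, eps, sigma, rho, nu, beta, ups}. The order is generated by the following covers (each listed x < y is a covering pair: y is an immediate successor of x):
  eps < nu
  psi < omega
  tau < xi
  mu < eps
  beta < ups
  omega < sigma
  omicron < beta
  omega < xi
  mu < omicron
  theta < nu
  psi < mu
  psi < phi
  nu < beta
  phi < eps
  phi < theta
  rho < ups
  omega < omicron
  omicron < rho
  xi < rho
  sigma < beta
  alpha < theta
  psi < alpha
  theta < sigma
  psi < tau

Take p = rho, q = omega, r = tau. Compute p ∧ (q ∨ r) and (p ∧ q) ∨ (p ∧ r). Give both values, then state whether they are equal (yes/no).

xi; xi; yes

q ∨ r = xi, so p ∧ (q ∨ r) = rho ∧ xi = xi.
p ∧ q = omega and p ∧ r = tau, so (p ∧ q) ∨ (p ∧ r) = omega ∨ tau = xi.
Equal: yes.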